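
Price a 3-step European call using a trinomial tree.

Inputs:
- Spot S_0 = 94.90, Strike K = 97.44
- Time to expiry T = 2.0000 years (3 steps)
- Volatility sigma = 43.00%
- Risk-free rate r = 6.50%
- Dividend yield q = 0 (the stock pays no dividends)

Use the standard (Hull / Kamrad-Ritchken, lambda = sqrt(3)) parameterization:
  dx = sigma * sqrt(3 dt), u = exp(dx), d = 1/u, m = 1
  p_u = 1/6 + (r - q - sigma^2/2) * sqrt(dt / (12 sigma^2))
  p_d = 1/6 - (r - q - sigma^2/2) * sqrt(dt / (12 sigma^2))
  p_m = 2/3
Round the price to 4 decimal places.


Answer: Price = V(0,0) = 24.9917

Derivation:
dt = T/N = 0.666667; dx = sigma*sqrt(3*dt) = 0.608112
u = exp(dx) = 1.836960; d = 1/u = 0.544378
p_u = 0.151620, p_m = 0.666667, p_d = 0.181713
Discount per step: exp(-r*dt) = 0.957592
Stock lattice S(k, j) with j the centered position index:
  k=0: S(0,+0) = 94.9000
  k=1: S(1,-1) = 51.6615; S(1,+0) = 94.9000; S(1,+1) = 174.3275
  k=2: S(2,-2) = 28.1233; S(2,-1) = 51.6615; S(2,+0) = 94.9000; S(2,+1) = 174.3275; S(2,+2) = 320.2325
  k=3: S(3,-3) = 15.3097; S(3,-2) = 28.1233; S(3,-1) = 51.6615; S(3,+0) = 94.9000; S(3,+1) = 174.3275; S(3,+2) = 320.2325; S(3,+3) = 588.2542
Terminal payoffs V(N, j) = max(S_T - K, 0):
  V(3,-3) = 0.000000; V(3,-2) = 0.000000; V(3,-1) = 0.000000; V(3,+0) = 0.000000; V(3,+1) = 76.887469; V(3,+2) = 222.792524; V(3,+3) = 490.814220
Backward induction: V(k, j) = exp(-r*dt) * [p_u * V(k+1, j+1) + p_m * V(k+1, j) + p_d * V(k+1, j-1)]
  V(2,-2) = exp(-r*dt) * [p_u*0.000000 + p_m*0.000000 + p_d*0.000000] = 0.000000
  V(2,-1) = exp(-r*dt) * [p_u*0.000000 + p_m*0.000000 + p_d*0.000000] = 0.000000
  V(2,+0) = exp(-r*dt) * [p_u*76.887469 + p_m*0.000000 + p_d*0.000000] = 11.163308
  V(2,+1) = exp(-r*dt) * [p_u*222.792524 + p_m*76.887469 + p_d*0.000000] = 81.431850
  V(2,+2) = exp(-r*dt) * [p_u*490.814220 + p_m*222.792524 + p_d*76.887469] = 226.869970
  V(1,-1) = exp(-r*dt) * [p_u*11.163308 + p_m*0.000000 + p_d*0.000000] = 1.620803
  V(1,+0) = exp(-r*dt) * [p_u*81.431850 + p_m*11.163308 + p_d*0.000000] = 18.949704
  V(1,+1) = exp(-r*dt) * [p_u*226.869970 + p_m*81.431850 + p_d*11.163308] = 86.867460
  V(0,+0) = exp(-r*dt) * [p_u*86.867460 + p_m*18.949704 + p_d*1.620803] = 24.991728


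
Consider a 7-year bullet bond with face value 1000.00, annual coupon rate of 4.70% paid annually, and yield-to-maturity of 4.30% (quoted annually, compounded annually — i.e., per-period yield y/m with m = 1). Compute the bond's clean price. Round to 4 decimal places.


Coupon per period c = face * coupon_rate / m = 47.000000
Periods per year m = 1; per-period yield y/m = 0.043000
Number of cashflows N = 7
Cashflows (t years, CF_t, discount factor 1/(1+y/m)^(m*t), PV):
  t = 1.0000: CF_t = 47.000000, DF = 0.958773, PV = 45.062320
  t = 2.0000: CF_t = 47.000000, DF = 0.919245, PV = 43.204526
  t = 3.0000: CF_t = 47.000000, DF = 0.881347, PV = 41.423323
  t = 4.0000: CF_t = 47.000000, DF = 0.845012, PV = 39.715554
  t = 5.0000: CF_t = 47.000000, DF = 0.810174, PV = 38.078192
  t = 6.0000: CF_t = 47.000000, DF = 0.776773, PV = 36.508333
  t = 7.0000: CF_t = 1047.000000, DF = 0.744749, PV = 779.752045
Price P = sum_t PV_t = 1023.744293

Answer: Price = 1023.7443


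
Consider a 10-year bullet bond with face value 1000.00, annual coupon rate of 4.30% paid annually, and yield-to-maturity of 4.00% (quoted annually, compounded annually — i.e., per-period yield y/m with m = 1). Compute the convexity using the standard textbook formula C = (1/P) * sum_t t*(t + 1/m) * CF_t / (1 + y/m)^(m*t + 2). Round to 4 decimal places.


Coupon per period c = face * coupon_rate / m = 43.000000
Periods per year m = 1; per-period yield y/m = 0.040000
Number of cashflows N = 10
Cashflows (t years, CF_t, discount factor 1/(1+y/m)^(m*t), PV):
  t = 1.0000: CF_t = 43.000000, DF = 0.961538, PV = 41.346154
  t = 2.0000: CF_t = 43.000000, DF = 0.924556, PV = 39.755917
  t = 3.0000: CF_t = 43.000000, DF = 0.888996, PV = 38.226843
  t = 4.0000: CF_t = 43.000000, DF = 0.854804, PV = 36.756580
  t = 5.0000: CF_t = 43.000000, DF = 0.821927, PV = 35.342866
  t = 6.0000: CF_t = 43.000000, DF = 0.790315, PV = 33.983525
  t = 7.0000: CF_t = 43.000000, DF = 0.759918, PV = 32.676466
  t = 8.0000: CF_t = 43.000000, DF = 0.730690, PV = 31.419679
  t = 9.0000: CF_t = 43.000000, DF = 0.702587, PV = 30.211230
  t = 10.0000: CF_t = 1043.000000, DF = 0.675564, PV = 704.613428
Price P = sum_t PV_t = 1024.332687
Convexity numerator sum_t t*(t + 1/m) * CF_t / (1+y/m)^(m*t + 2):
  t = 1.0000: term = 76.453687
  t = 2.0000: term = 220.539481
  t = 3.0000: term = 424.114387
  t = 4.0000: term = 679.670492
  t = 5.0000: term = 980.293979
  t = 6.0000: term = 1319.626510
  t = 7.0000: term = 1691.828859
  t = 8.0000: term = 2091.546667
  t = 9.0000: term = 2513.878205
  t = 10.0000: term = 71660.019498
Convexity = (1/P) * sum = 81657.971766 / 1024.332687 = 79.718213

Answer: Convexity = 79.7182


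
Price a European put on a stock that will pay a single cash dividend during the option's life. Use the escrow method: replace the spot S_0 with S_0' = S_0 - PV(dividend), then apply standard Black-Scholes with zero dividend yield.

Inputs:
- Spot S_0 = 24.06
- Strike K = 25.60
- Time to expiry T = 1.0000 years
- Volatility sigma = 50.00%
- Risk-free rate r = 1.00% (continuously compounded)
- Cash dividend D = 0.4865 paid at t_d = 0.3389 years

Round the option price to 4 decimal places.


PV(D) = D * exp(-r * t_d) = 0.4865 * 0.99661674 = 0.48485404
S_0' = S_0 - PV(D) = 24.0600 - 0.48485404 = 23.57514596
d1 = (ln(S_0'/K) + (r + sigma^2/2)*T) / (sigma*sqrt(T)) = 0.10520134
d2 = d1 - sigma*sqrt(T) = -0.39479866
exp(-rT) = 0.99004983
N(-d1) = 0.45810803; N(-d2) = 0.65350426
P = K * exp(-rT) * N(-d2) - S_0' * N(-d1) = 25.6000 * 0.99004983 * 0.65350426 - 23.57514596 * 0.45810803 = 5.7633

Answer: Price = 5.7633


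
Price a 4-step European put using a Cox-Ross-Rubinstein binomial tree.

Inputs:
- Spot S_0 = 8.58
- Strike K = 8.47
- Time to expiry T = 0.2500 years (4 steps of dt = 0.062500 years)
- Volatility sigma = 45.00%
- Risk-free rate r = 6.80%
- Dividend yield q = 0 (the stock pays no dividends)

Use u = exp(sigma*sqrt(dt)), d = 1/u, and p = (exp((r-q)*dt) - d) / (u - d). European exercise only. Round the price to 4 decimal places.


dt = T/N = 0.062500
u = exp(sigma*sqrt(dt)) = 1.119072; d = 1/u = 0.893597
p = (exp((r-q)*dt) - d) / (u - d) = 0.490794
Discount per step: exp(-r*dt) = 0.995759
Stock lattice S(k, i) with i counting down-moves:
  k=0: S(0,0) = 8.5800
  k=1: S(1,0) = 9.6016; S(1,1) = 7.6671
  k=2: S(2,0) = 10.7449; S(2,1) = 8.5800; S(2,2) = 6.8513
  k=3: S(3,0) = 12.0244; S(3,1) = 9.6016; S(3,2) = 7.6671; S(3,3) = 6.1223
  k=4: S(4,0) = 13.4561; S(4,1) = 10.7449; S(4,2) = 8.5800; S(4,3) = 6.8513; S(4,4) = 5.4708
Terminal payoffs V(N, i) = max(K - S_T, 0):
  V(4,0) = 0.000000; V(4,1) = 0.000000; V(4,2) = 0.000000; V(4,3) = 1.618731; V(4,4) = 2.999150
Backward induction: V(k, i) = exp(-r*dt) * [p * V(k+1, i) + (1-p) * V(k+1, i+1)].
  V(3,0) = exp(-r*dt) * [p*0.000000 + (1-p)*0.000000] = 0.000000
  V(3,1) = exp(-r*dt) * [p*0.000000 + (1-p)*0.000000] = 0.000000
  V(3,2) = exp(-r*dt) * [p*0.000000 + (1-p)*1.618731] = 0.820772
  V(3,3) = exp(-r*dt) * [p*1.618731 + (1-p)*2.999150] = 2.311803
  V(2,0) = exp(-r*dt) * [p*0.000000 + (1-p)*0.000000] = 0.000000
  V(2,1) = exp(-r*dt) * [p*0.000000 + (1-p)*0.820772] = 0.416170
  V(2,2) = exp(-r*dt) * [p*0.820772 + (1-p)*2.311803] = 1.573313
  V(1,0) = exp(-r*dt) * [p*0.000000 + (1-p)*0.416170] = 0.211017
  V(1,1) = exp(-r*dt) * [p*0.416170 + (1-p)*1.573313] = 1.001130
  V(0,0) = exp(-r*dt) * [p*0.211017 + (1-p)*1.001130] = 0.610747

Answer: Price = V(0,0) = 0.6107


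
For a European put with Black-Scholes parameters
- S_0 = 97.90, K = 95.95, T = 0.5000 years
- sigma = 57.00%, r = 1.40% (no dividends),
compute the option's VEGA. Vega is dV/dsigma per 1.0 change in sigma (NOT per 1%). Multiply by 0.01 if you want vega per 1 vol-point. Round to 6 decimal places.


Answer: Vega = 26.637097

Derivation:
d1 = 0.2688105557; d2 = -0.1342403095
phi(d1) = 0.3847859433; exp(-qT) = 1.0000000000; exp(-rT) = 0.9930244429
Vega = S * exp(-qT) * phi(d1) * sqrt(T) = 97.9000 * 1.0000000000 * 0.3847859433 * 0.7071067812 = 26.637097


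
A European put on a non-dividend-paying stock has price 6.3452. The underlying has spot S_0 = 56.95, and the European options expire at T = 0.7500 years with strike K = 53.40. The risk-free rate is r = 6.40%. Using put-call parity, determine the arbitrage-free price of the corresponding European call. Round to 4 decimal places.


Put-call parity: C - P = S_0 * exp(-qT) - K * exp(-rT).
S_0 * exp(-qT) = 56.9500 * 1.00000000 = 56.95000000
K * exp(-rT) = 53.4000 * 0.95313379 = 50.89734423
C = P + S*exp(-qT) - K*exp(-rT)
C = 6.3452 + 56.95000000 - 50.89734423 = 12.3979

Answer: Call price = 12.3979


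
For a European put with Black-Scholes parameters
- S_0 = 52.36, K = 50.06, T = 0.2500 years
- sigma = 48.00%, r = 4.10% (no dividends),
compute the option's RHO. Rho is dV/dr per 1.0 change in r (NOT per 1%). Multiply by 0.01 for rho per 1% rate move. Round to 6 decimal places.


Answer: Rho = -5.651780

Derivation:
d1 = 0.3498777293; d2 = 0.1098777293
phi(d1) = 0.3752564028; exp(-qT) = 1.0000000000; exp(-rT) = 0.9898023522
N(-d2) = 0.4562531725
Rho = -K*T*exp(-rT)*N(-d2) = -50.0600 * 0.2500 * 0.9898023522 * 0.4562531725 = -5.651780


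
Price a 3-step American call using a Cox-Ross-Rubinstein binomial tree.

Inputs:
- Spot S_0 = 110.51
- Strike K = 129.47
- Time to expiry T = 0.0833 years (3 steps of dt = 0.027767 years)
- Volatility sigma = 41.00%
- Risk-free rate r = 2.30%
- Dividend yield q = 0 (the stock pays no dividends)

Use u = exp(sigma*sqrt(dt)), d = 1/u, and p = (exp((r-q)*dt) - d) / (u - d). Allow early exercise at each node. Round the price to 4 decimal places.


Answer: Price = V(0,0) = 0.7149

Derivation:
dt = T/N = 0.027767
u = exp(sigma*sqrt(dt)) = 1.070708; d = 1/u = 0.933962
p = (exp((r-q)*dt) - d) / (u - d) = 0.487598
Discount per step: exp(-r*dt) = 0.999362
Stock lattice S(k, i) with i counting down-moves:
  k=0: S(0,0) = 110.5100
  k=1: S(1,0) = 118.3239; S(1,1) = 103.2121
  k=2: S(2,0) = 126.6903; S(2,1) = 110.5100; S(2,2) = 96.3962
  k=3: S(3,0) = 135.6482; S(3,1) = 118.3239; S(3,2) = 103.2121; S(3,3) = 90.0304
Terminal payoffs V(N, i) = max(S_T - K, 0):
  V(3,0) = 6.178233; V(3,1) = 0.000000; V(3,2) = 0.000000; V(3,3) = 0.000000
Backward induction: V(k, i) = exp(-r*dt) * [p * V(k+1, i) + (1-p) * V(k+1, i+1)]; then take max(V_cont, immediate exercise) for American.
  V(2,0) = exp(-r*dt) * [p*6.178233 + (1-p)*0.000000] = 3.010573; exercise = 0.000000; V(2,0) = max -> 3.010573
  V(2,1) = exp(-r*dt) * [p*0.000000 + (1-p)*0.000000] = 0.000000; exercise = 0.000000; V(2,1) = max -> 0.000000
  V(2,2) = exp(-r*dt) * [p*0.000000 + (1-p)*0.000000] = 0.000000; exercise = 0.000000; V(2,2) = max -> 0.000000
  V(1,0) = exp(-r*dt) * [p*3.010573 + (1-p)*0.000000] = 1.467014; exercise = 0.000000; V(1,0) = max -> 1.467014
  V(1,1) = exp(-r*dt) * [p*0.000000 + (1-p)*0.000000] = 0.000000; exercise = 0.000000; V(1,1) = max -> 0.000000
  V(0,0) = exp(-r*dt) * [p*1.467014 + (1-p)*0.000000] = 0.714857; exercise = 0.000000; V(0,0) = max -> 0.714857


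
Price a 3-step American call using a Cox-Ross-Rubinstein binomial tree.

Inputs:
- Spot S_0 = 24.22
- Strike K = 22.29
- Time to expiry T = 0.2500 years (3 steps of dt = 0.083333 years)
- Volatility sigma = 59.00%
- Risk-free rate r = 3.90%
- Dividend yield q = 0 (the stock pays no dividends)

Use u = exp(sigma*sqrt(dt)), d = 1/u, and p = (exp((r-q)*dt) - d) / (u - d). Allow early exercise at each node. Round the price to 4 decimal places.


dt = T/N = 0.083333
u = exp(sigma*sqrt(dt)) = 1.185682; d = 1/u = 0.843396
p = (exp((r-q)*dt) - d) / (u - d) = 0.467033
Discount per step: exp(-r*dt) = 0.996755
Stock lattice S(k, i) with i counting down-moves:
  k=0: S(0,0) = 24.2200
  k=1: S(1,0) = 28.7172; S(1,1) = 20.4271
  k=2: S(2,0) = 34.0495; S(2,1) = 24.2200; S(2,2) = 17.2281
  k=3: S(3,0) = 40.3719; S(3,1) = 28.7172; S(3,2) = 20.4271; S(3,3) = 14.5301
Terminal payoffs V(N, i) = max(S_T - K, 0):
  V(3,0) = 18.081889; V(3,1) = 6.427224; V(3,2) = 0.000000; V(3,3) = 0.000000
Backward induction: V(k, i) = exp(-r*dt) * [p * V(k+1, i) + (1-p) * V(k+1, i+1)]; then take max(V_cont, immediate exercise) for American.
  V(2,0) = exp(-r*dt) * [p*18.081889 + (1-p)*6.427224] = 11.831827; exercise = 11.759502; V(2,0) = max -> 11.831827
  V(2,1) = exp(-r*dt) * [p*6.427224 + (1-p)*0.000000] = 2.991989; exercise = 1.930000; V(2,1) = max -> 2.991989
  V(2,2) = exp(-r*dt) * [p*0.000000 + (1-p)*0.000000] = 0.000000; exercise = 0.000000; V(2,2) = max -> 0.000000
  V(1,0) = exp(-r*dt) * [p*11.831827 + (1-p)*2.991989] = 7.097385; exercise = 6.427224; V(1,0) = max -> 7.097385
  V(1,1) = exp(-r*dt) * [p*2.991989 + (1-p)*0.000000] = 1.392825; exercise = 0.000000; V(1,1) = max -> 1.392825
  V(0,0) = exp(-r*dt) * [p*7.097385 + (1-p)*1.392825] = 4.043881; exercise = 1.930000; V(0,0) = max -> 4.043881

Answer: Price = V(0,0) = 4.0439


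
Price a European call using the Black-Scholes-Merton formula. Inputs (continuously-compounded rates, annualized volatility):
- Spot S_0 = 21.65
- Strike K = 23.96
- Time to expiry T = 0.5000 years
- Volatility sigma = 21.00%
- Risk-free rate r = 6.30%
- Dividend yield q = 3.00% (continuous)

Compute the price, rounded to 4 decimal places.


d1 = (ln(S/K) + (r - q + 0.5*sigma^2) * T) / (sigma * sqrt(T)) = -0.49736759
d2 = d1 - sigma * sqrt(T) = -0.64586001
exp(-rT) = 0.96899096; exp(-qT) = 0.98511194
C = S_0 * exp(-qT) * N(d1) - K * exp(-rT) * N(d2)
N(d1) = 0.30946493; N(d2) = 0.25918501
C = 21.6500 * 0.98511194 * 0.30946493 - 23.9600 * 0.96899096 * 0.25918501 = 0.5827

Answer: Price = 0.5827


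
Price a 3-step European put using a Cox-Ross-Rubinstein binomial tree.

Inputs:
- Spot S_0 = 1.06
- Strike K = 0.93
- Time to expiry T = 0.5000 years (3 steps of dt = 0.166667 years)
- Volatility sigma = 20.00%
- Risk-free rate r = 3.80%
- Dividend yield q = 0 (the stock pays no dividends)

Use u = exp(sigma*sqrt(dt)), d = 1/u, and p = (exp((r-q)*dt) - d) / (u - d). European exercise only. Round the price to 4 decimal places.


dt = T/N = 0.166667
u = exp(sigma*sqrt(dt)) = 1.085076; d = 1/u = 0.921595
p = (exp((r-q)*dt) - d) / (u - d) = 0.518462
Discount per step: exp(-r*dt) = 0.993687
Stock lattice S(k, i) with i counting down-moves:
  k=0: S(0,0) = 1.0600
  k=1: S(1,0) = 1.1502; S(1,1) = 0.9769
  k=2: S(2,0) = 1.2480; S(2,1) = 1.0600; S(2,2) = 0.9003
  k=3: S(3,0) = 1.3542; S(3,1) = 1.1502; S(3,2) = 0.9769; S(3,3) = 0.8297
Terminal payoffs V(N, i) = max(K - S_T, 0):
  V(3,0) = 0.000000; V(3,1) = 0.000000; V(3,2) = 0.000000; V(3,3) = 0.100291
Backward induction: V(k, i) = exp(-r*dt) * [p * V(k+1, i) + (1-p) * V(k+1, i+1)].
  V(2,0) = exp(-r*dt) * [p*0.000000 + (1-p)*0.000000] = 0.000000
  V(2,1) = exp(-r*dt) * [p*0.000000 + (1-p)*0.000000] = 0.000000
  V(2,2) = exp(-r*dt) * [p*0.000000 + (1-p)*0.100291] = 0.047989
  V(1,0) = exp(-r*dt) * [p*0.000000 + (1-p)*0.000000] = 0.000000
  V(1,1) = exp(-r*dt) * [p*0.000000 + (1-p)*0.047989] = 0.022963
  V(0,0) = exp(-r*dt) * [p*0.000000 + (1-p)*0.022963] = 0.010988

Answer: Price = V(0,0) = 0.0110


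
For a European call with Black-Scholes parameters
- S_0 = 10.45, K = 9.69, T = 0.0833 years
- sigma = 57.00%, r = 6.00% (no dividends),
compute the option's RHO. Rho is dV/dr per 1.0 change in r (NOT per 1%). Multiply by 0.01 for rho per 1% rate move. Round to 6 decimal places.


d1 = 0.5716159697; d2 = 0.4071040552
phi(d1) = 0.3388116463; exp(-qT) = 1.0000000000; exp(-rT) = 0.9950144692
N(d2) = 0.6580342174
Rho = K*T*exp(-rT)*N(d2) = 9.6900 * 0.0833 * 0.9950144692 * 0.6580342174 = 0.528502

Answer: Rho = 0.528502


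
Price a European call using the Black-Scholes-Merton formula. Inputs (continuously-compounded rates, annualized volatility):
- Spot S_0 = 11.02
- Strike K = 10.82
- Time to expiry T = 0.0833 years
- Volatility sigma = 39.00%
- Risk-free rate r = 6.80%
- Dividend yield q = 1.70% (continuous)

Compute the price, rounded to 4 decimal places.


Answer: Price = 0.6209

Derivation:
d1 = (ln(S/K) + (r - q + 0.5*sigma^2) * T) / (sigma * sqrt(T)) = 0.25673946
d2 = d1 - sigma * sqrt(T) = 0.14417868
exp(-rT) = 0.99435161; exp(-qT) = 0.99858490
C = S_0 * exp(-qT) * N(d1) - K * exp(-rT) * N(d2)
N(d1) = 0.60131005; N(d2) = 0.55732031
C = 11.0200 * 0.99858490 * 0.60131005 - 10.8200 * 0.99435161 * 0.55732031 = 0.6209


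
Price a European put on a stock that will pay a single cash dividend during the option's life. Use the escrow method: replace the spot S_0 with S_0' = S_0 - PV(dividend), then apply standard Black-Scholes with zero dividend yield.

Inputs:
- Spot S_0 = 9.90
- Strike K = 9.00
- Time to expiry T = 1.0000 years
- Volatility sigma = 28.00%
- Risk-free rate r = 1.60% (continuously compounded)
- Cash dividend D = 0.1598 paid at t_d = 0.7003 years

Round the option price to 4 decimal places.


PV(D) = D * exp(-r * t_d) = 0.1598 * 0.98885774 = 0.15801947
S_0' = S_0 - PV(D) = 9.9000 - 0.15801947 = 9.74198053
d1 = (ln(S_0'/K) + (r + sigma^2/2)*T) / (sigma*sqrt(T)) = 0.48007093
d2 = d1 - sigma*sqrt(T) = 0.20007093
exp(-rT) = 0.98412732
N(-d1) = 0.31558848; N(-d2) = 0.42071255
P = K * exp(-rT) * N(-d2) - S_0' * N(-d1) = 9.0000 * 0.98412732 * 0.42071255 - 9.74198053 * 0.31558848 = 0.6519

Answer: Price = 0.6519


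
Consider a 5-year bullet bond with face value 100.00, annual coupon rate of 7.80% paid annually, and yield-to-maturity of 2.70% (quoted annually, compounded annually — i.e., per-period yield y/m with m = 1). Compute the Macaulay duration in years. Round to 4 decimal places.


Coupon per period c = face * coupon_rate / m = 7.800000
Periods per year m = 1; per-period yield y/m = 0.027000
Number of cashflows N = 5
Cashflows (t years, CF_t, discount factor 1/(1+y/m)^(m*t), PV):
  t = 1.0000: CF_t = 7.800000, DF = 0.973710, PV = 7.594937
  t = 2.0000: CF_t = 7.800000, DF = 0.948111, PV = 7.395265
  t = 3.0000: CF_t = 7.800000, DF = 0.923185, PV = 7.200842
  t = 4.0000: CF_t = 7.800000, DF = 0.898914, PV = 7.011531
  t = 5.0000: CF_t = 107.800000, DF = 0.875282, PV = 94.355353
Price P = sum_t PV_t = 123.557926
Macaulay numerator sum_t t * PV_t:
  t * PV_t at t = 1.0000: 7.594937
  t * PV_t at t = 2.0000: 14.790529
  t * PV_t at t = 3.0000: 21.602526
  t * PV_t at t = 4.0000: 28.046122
  t * PV_t at t = 5.0000: 471.776764
Macaulay duration D = (sum_t t * PV_t) / P = 543.810877 / 123.557926 = 4.401263

Answer: Macaulay duration = 4.4013 years


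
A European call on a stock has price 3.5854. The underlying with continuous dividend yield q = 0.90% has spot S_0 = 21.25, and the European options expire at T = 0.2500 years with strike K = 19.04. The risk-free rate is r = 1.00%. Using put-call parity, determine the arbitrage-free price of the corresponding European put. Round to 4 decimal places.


Put-call parity: C - P = S_0 * exp(-qT) - K * exp(-rT).
S_0 * exp(-qT) = 21.2500 * 0.99775253 = 21.20224125
K * exp(-rT) = 19.0400 * 0.99750312 = 18.99245945
P = C - S*exp(-qT) + K*exp(-rT)
P = 3.5854 - 21.20224125 + 18.99245945 = 1.3756

Answer: Put price = 1.3756


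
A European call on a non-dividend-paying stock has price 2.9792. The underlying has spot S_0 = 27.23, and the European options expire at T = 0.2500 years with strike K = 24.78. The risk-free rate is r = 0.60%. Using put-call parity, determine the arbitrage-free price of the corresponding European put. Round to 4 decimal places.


Put-call parity: C - P = S_0 * exp(-qT) - K * exp(-rT).
S_0 * exp(-qT) = 27.2300 * 1.00000000 = 27.23000000
K * exp(-rT) = 24.7800 * 0.99850112 = 24.74285786
P = C - S*exp(-qT) + K*exp(-rT)
P = 2.9792 - 27.23000000 + 24.74285786 = 0.4921

Answer: Put price = 0.4921


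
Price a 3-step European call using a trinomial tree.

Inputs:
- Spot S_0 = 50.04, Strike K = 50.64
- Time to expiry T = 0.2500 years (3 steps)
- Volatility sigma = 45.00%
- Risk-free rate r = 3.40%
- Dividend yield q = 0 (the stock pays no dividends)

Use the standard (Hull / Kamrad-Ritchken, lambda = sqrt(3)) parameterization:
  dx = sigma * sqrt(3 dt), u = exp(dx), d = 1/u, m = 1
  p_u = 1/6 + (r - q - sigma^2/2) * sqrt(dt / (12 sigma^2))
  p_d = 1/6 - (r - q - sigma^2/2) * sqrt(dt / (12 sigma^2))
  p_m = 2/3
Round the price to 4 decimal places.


Answer: Price = V(0,0) = 4.0904

Derivation:
dt = T/N = 0.083333; dx = sigma*sqrt(3*dt) = 0.225000
u = exp(dx) = 1.252323; d = 1/u = 0.798516
p_u = 0.154213, p_m = 0.666667, p_d = 0.179120
Discount per step: exp(-r*dt) = 0.997171
Stock lattice S(k, j) with j the centered position index:
  k=0: S(0,+0) = 50.0400
  k=1: S(1,-1) = 39.9578; S(1,+0) = 50.0400; S(1,+1) = 62.6662
  k=2: S(2,-2) = 31.9069; S(2,-1) = 39.9578; S(2,+0) = 50.0400; S(2,+1) = 62.6662; S(2,+2) = 78.4783
  k=3: S(3,-3) = 25.4782; S(3,-2) = 31.9069; S(3,-1) = 39.9578; S(3,+0) = 50.0400; S(3,+1) = 62.6662; S(3,+2) = 78.4783; S(3,+3) = 98.2802
Terminal payoffs V(N, j) = max(S_T - K, 0):
  V(3,-3) = 0.000000; V(3,-2) = 0.000000; V(3,-1) = 0.000000; V(3,+0) = 0.000000; V(3,+1) = 12.026229; V(3,+2) = 27.838342; V(3,+3) = 47.640210
Backward induction: V(k, j) = exp(-r*dt) * [p_u * V(k+1, j+1) + p_m * V(k+1, j) + p_d * V(k+1, j-1)]
  V(2,-2) = exp(-r*dt) * [p_u*0.000000 + p_m*0.000000 + p_d*0.000000] = 0.000000
  V(2,-1) = exp(-r*dt) * [p_u*0.000000 + p_m*0.000000 + p_d*0.000000] = 0.000000
  V(2,+0) = exp(-r*dt) * [p_u*12.026229 + p_m*0.000000 + p_d*0.000000] = 1.849353
  V(2,+1) = exp(-r*dt) * [p_u*27.838342 + p_m*12.026229 + p_d*0.000000] = 12.275689
  V(2,+2) = exp(-r*dt) * [p_u*47.640210 + p_m*27.838342 + p_d*12.026229] = 27.980385
  V(1,-1) = exp(-r*dt) * [p_u*1.849353 + p_m*0.000000 + p_d*0.000000] = 0.284387
  V(1,+0) = exp(-r*dt) * [p_u*12.275689 + p_m*1.849353 + p_d*0.000000] = 3.117128
  V(1,+1) = exp(-r*dt) * [p_u*27.980385 + p_m*12.275689 + p_d*1.849353] = 12.793687
  V(0,+0) = exp(-r*dt) * [p_u*12.793687 + p_m*3.117128 + p_d*0.284387] = 4.090371


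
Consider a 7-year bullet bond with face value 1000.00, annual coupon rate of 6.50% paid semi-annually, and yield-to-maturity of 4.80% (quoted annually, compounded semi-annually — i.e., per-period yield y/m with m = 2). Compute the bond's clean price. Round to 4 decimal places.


Answer: Price = 1100.0645

Derivation:
Coupon per period c = face * coupon_rate / m = 32.500000
Periods per year m = 2; per-period yield y/m = 0.024000
Number of cashflows N = 14
Cashflows (t years, CF_t, discount factor 1/(1+y/m)^(m*t), PV):
  t = 0.5000: CF_t = 32.500000, DF = 0.976562, PV = 31.738281
  t = 1.0000: CF_t = 32.500000, DF = 0.953674, PV = 30.994415
  t = 1.5000: CF_t = 32.500000, DF = 0.931323, PV = 30.267984
  t = 2.0000: CF_t = 32.500000, DF = 0.909495, PV = 29.558578
  t = 2.5000: CF_t = 32.500000, DF = 0.888178, PV = 28.865799
  t = 3.0000: CF_t = 32.500000, DF = 0.867362, PV = 28.189256
  t = 3.5000: CF_t = 32.500000, DF = 0.847033, PV = 27.528571
  t = 4.0000: CF_t = 32.500000, DF = 0.827181, PV = 26.883370
  t = 4.5000: CF_t = 32.500000, DF = 0.807794, PV = 26.253291
  t = 5.0000: CF_t = 32.500000, DF = 0.788861, PV = 25.637979
  t = 5.5000: CF_t = 32.500000, DF = 0.770372, PV = 25.037089
  t = 6.0000: CF_t = 32.500000, DF = 0.752316, PV = 24.450282
  t = 6.5000: CF_t = 32.500000, DF = 0.734684, PV = 23.877229
  t = 7.0000: CF_t = 1032.500000, DF = 0.717465, PV = 740.782420
Price P = sum_t PV_t = 1100.064545


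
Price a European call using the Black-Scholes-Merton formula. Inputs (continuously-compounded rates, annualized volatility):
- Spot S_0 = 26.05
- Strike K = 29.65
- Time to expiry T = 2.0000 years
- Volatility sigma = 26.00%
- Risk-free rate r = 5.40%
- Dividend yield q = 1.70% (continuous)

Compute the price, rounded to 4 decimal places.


d1 = (ln(S/K) + (r - q + 0.5*sigma^2) * T) / (sigma * sqrt(T)) = 0.03305899
d2 = d1 - sigma * sqrt(T) = -0.33463654
exp(-rT) = 0.89762760; exp(-qT) = 0.96657150
C = S_0 * exp(-qT) * N(d1) - K * exp(-rT) * N(d2)
N(d1) = 0.51318623; N(d2) = 0.36894964
C = 26.0500 * 0.96657150 * 0.51318623 - 29.6500 * 0.89762760 * 0.36894964 = 3.1021

Answer: Price = 3.1021


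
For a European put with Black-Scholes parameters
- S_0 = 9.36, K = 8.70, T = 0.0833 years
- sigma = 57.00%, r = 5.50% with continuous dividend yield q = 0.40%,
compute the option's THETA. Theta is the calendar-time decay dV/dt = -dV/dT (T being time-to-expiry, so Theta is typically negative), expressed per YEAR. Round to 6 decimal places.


Answer: Theta = -3.008834

Derivation:
d1 = 0.5525596740; d2 = 0.3880477596
phi(d1) = 0.3424602694; exp(-qT) = 0.9996668555; exp(-rT) = 0.9954289791
Theta = -S*exp(-qT)*phi(d1)*sigma/(2*sqrt(T)) + r*K*exp(-rT)*N(-d2) - q*S*exp(-qT)*N(-d1)
N(-d1) = 0.2902824809; N(-d2) = 0.3489903452; sqrt(T) = 0.2886173938
Term 1 = -9.3600 * 0.9996668555 * 0.3424602694 * 0.5700 / (2 * 0.2886173938) = -3.1641983162
Term 2 = 0.0550 * 8.7000 * 0.9954289791 * 0.3489903452 = 0.1662285568
Term 3 = -0.0040 * 9.3600 * 0.9996668555 * 0.2902824809 = -0.0108645554
Theta = -3.1641983162 + (0.1662285568) + (-0.0108645554) = -3.008834


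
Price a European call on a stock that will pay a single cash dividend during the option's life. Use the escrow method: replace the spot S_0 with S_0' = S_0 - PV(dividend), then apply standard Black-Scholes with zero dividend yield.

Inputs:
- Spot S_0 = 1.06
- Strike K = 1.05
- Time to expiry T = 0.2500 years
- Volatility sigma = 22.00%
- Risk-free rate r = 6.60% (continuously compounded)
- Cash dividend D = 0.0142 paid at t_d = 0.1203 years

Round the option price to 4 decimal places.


PV(D) = D * exp(-r * t_d) = 0.0142 * 0.99209164 = 0.01408770
S_0' = S_0 - PV(D) = 1.0600 - 0.01408770 = 1.04591230
d1 = (ln(S_0'/K) + (r + sigma^2/2)*T) / (sigma*sqrt(T)) = 0.16953958
d2 = d1 - sigma*sqrt(T) = 0.05953958
exp(-rT) = 0.98363538
N(d1) = 0.56731388; N(d2) = 0.52373883
C = S_0' * N(d1) - K * exp(-rT) * N(d2) = 1.04591230 * 0.56731388 - 1.0500 * 0.98363538 * 0.52373883 = 0.0524

Answer: Price = 0.0524


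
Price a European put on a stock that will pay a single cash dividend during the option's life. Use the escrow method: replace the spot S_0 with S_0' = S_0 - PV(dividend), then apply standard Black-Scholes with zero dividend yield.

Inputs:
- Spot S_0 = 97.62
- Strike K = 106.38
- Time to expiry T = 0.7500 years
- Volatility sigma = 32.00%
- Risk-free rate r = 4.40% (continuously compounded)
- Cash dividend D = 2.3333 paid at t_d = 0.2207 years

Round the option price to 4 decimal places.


PV(D) = D * exp(-r * t_d) = 2.3333 * 0.99033620 = 2.31075145
S_0' = S_0 - PV(D) = 97.6200 - 2.31075145 = 95.30924855
d1 = (ln(S_0'/K) + (r + sigma^2/2)*T) / (sigma*sqrt(T)) = -0.13889148
d2 = d1 - sigma*sqrt(T) = -0.41601961
exp(-rT) = 0.96753856
N(-d1) = 0.55523205; N(-d2) = 0.66130217
P = K * exp(-rT) * N(-d2) - S_0' * N(-d1) = 106.3800 * 0.96753856 * 0.66130217 - 95.30924855 * 0.55523205 = 15.1469

Answer: Price = 15.1469


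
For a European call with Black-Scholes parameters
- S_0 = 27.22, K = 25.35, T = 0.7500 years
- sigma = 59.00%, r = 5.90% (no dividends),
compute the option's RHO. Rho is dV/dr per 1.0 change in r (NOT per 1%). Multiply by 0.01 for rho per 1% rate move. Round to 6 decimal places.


Answer: Rho = 8.880149

Derivation:
d1 = 0.4813746276; d2 = -0.0295803606
phi(d1) = 0.3552976823; exp(-qT) = 1.0000000000; exp(-rT) = 0.9567147489
N(d2) = 0.4882008642
Rho = K*T*exp(-rT)*N(d2) = 25.3500 * 0.7500 * 0.9567147489 * 0.4882008642 = 8.880149


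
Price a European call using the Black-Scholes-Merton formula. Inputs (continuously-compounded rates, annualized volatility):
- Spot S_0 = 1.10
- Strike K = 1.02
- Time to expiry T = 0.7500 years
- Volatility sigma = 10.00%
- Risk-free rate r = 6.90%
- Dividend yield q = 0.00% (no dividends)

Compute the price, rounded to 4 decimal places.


Answer: Price = 0.1342

Derivation:
d1 = (ln(S/K) + (r - q + 0.5*sigma^2) * T) / (sigma * sqrt(T)) = 1.51274491
d2 = d1 - sigma * sqrt(T) = 1.42614237
exp(-rT) = 0.94956623; exp(-qT) = 1.00000000
C = S_0 * exp(-qT) * N(d1) - K * exp(-rT) * N(d2)
N(d1) = 0.93482777; N(d2) = 0.92308638
C = 1.1000 * 1.00000000 * 0.93482777 - 1.0200 * 0.94956623 * 0.92308638 = 0.1342


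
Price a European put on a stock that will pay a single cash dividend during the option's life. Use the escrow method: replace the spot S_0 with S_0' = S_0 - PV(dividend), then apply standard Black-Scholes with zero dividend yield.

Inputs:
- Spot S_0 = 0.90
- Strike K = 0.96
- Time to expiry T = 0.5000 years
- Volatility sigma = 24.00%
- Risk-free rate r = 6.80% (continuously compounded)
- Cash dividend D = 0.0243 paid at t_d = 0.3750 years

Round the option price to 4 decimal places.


PV(D) = D * exp(-r * t_d) = 0.0243 * 0.97482238 = 0.02368818
S_0' = S_0 - PV(D) = 0.9000 - 0.02368818 = 0.87631182
d1 = (ln(S_0'/K) + (r + sigma^2/2)*T) / (sigma*sqrt(T)) = -0.25226802
d2 = d1 - sigma*sqrt(T) = -0.42197365
exp(-rT) = 0.96657150
N(-d1) = 0.59958305; N(-d2) = 0.66347787
P = K * exp(-rT) * N(-d2) - S_0' * N(-d1) = 0.9600 * 0.96657150 * 0.66347787 - 0.87631182 * 0.59958305 = 0.0902

Answer: Price = 0.0902


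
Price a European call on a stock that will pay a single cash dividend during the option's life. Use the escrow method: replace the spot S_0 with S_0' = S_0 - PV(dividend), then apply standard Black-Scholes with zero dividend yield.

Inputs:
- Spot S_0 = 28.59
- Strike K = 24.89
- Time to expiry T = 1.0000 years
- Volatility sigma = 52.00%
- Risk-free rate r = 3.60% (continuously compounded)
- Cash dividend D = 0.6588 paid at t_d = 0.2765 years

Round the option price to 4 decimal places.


PV(D) = D * exp(-r * t_d) = 0.6588 * 0.99009538 = 0.65227483
S_0' = S_0 - PV(D) = 28.5900 - 0.65227483 = 27.93772517
d1 = (ln(S_0'/K) + (r + sigma^2/2)*T) / (sigma*sqrt(T)) = 0.55136888
d2 = d1 - sigma*sqrt(T) = 0.03136888
exp(-rT) = 0.96464029
N(d1) = 0.70930958; N(d2) = 0.51251232
C = S_0' * N(d1) - K * exp(-rT) * N(d2) = 27.93772517 * 0.70930958 - 24.8900 * 0.96464029 * 0.51251232 = 7.5111

Answer: Price = 7.5111


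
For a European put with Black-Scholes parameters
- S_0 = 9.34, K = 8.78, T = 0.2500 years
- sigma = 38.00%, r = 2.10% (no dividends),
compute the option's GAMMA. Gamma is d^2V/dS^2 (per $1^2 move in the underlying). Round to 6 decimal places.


Answer: Gamma = 0.203337

Derivation:
d1 = 0.4480518137; d2 = 0.2580518137
phi(d1) = 0.3608424844; exp(-qT) = 1.0000000000; exp(-rT) = 0.9947637572
Gamma = exp(-qT) * phi(d1) / (S * sigma * sqrt(T)) = 1.0000000000 * 0.3608424844 / (9.3400 * 0.3800 * 0.5000000000) = 0.203337


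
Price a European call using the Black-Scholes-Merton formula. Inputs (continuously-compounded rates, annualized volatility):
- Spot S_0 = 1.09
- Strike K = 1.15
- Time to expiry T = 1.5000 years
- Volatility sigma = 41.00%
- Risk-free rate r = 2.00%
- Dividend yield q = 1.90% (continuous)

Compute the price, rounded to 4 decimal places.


Answer: Price = 0.1884

Derivation:
d1 = (ln(S/K) + (r - q + 0.5*sigma^2) * T) / (sigma * sqrt(T)) = 0.14734926
d2 = d1 - sigma * sqrt(T) = -0.35479613
exp(-rT) = 0.97044553; exp(-qT) = 0.97190229
C = S_0 * exp(-qT) * N(d1) - K * exp(-rT) * N(d2)
N(d1) = 0.55857182; N(d2) = 0.36137116
C = 1.0900 * 0.97190229 * 0.55857182 - 1.1500 * 0.97044553 * 0.36137116 = 0.1884


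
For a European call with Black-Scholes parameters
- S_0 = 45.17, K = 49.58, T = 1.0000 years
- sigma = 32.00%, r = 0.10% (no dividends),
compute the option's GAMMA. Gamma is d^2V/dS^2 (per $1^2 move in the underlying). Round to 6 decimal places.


Answer: Gamma = 0.027375

Derivation:
d1 = -0.1279824279; d2 = -0.4479824279
phi(d1) = 0.3956883850; exp(-qT) = 1.0000000000; exp(-rT) = 0.9990004998
Gamma = exp(-qT) * phi(d1) / (S * sigma * sqrt(T)) = 1.0000000000 * 0.3956883850 / (45.1700 * 0.3200 * 1.0000000000) = 0.027375


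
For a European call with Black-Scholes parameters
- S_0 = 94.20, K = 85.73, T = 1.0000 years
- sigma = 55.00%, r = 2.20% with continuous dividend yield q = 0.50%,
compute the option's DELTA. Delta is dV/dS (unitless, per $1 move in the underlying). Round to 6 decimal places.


Answer: Delta = 0.679986

Derivation:
d1 = 0.4772133798; d2 = -0.0727866202
phi(d1) = 0.3560070168; exp(-qT) = 0.9950124792; exp(-rT) = 0.9782402351
N(d1) = 0.6833949078
Delta = exp(-qT) * N(d1) = 0.9950124792 * 0.6833949078 = 0.679986


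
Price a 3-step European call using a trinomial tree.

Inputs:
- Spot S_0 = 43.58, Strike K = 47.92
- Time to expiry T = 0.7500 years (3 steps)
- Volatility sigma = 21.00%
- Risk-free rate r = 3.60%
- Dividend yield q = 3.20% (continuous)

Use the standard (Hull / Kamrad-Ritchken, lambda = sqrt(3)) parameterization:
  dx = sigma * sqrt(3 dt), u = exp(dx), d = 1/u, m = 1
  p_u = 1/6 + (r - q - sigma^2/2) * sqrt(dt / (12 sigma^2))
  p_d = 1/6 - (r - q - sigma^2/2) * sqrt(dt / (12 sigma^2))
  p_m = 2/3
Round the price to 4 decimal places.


Answer: Price = V(0,0) = 1.7075

Derivation:
dt = T/N = 0.250000; dx = sigma*sqrt(3*dt) = 0.181865
u = exp(dx) = 1.199453; d = 1/u = 0.833714
p_u = 0.154261, p_m = 0.666667, p_d = 0.179073
Discount per step: exp(-r*dt) = 0.991040
Stock lattice S(k, j) with j the centered position index:
  k=0: S(0,+0) = 43.5800
  k=1: S(1,-1) = 36.3332; S(1,+0) = 43.5800; S(1,+1) = 52.2721
  k=2: S(2,-2) = 30.2915; S(2,-1) = 36.3332; S(2,+0) = 43.5800; S(2,+1) = 52.2721; S(2,+2) = 62.6980
  k=3: S(3,-3) = 25.2544; S(3,-2) = 30.2915; S(3,-1) = 36.3332; S(3,+0) = 43.5800; S(3,+1) = 52.2721; S(3,+2) = 62.6980; S(3,+3) = 75.2032
Terminal payoffs V(N, j) = max(S_T - K, 0):
  V(3,-3) = 0.000000; V(3,-2) = 0.000000; V(3,-1) = 0.000000; V(3,+0) = 0.000000; V(3,+1) = 4.352147; V(3,+2) = 14.777966; V(3,+3) = 27.283241
Backward induction: V(k, j) = exp(-r*dt) * [p_u * V(k+1, j+1) + p_m * V(k+1, j) + p_d * V(k+1, j-1)]
  V(2,-2) = exp(-r*dt) * [p_u*0.000000 + p_m*0.000000 + p_d*0.000000] = 0.000000
  V(2,-1) = exp(-r*dt) * [p_u*0.000000 + p_m*0.000000 + p_d*0.000000] = 0.000000
  V(2,+0) = exp(-r*dt) * [p_u*4.352147 + p_m*0.000000 + p_d*0.000000] = 0.665349
  V(2,+1) = exp(-r*dt) * [p_u*14.777966 + p_m*4.352147 + p_d*0.000000] = 5.134667
  V(2,+2) = exp(-r*dt) * [p_u*27.283241 + p_m*14.777966 + p_d*4.352147] = 14.707094
  V(1,-1) = exp(-r*dt) * [p_u*0.665349 + p_m*0.000000 + p_d*0.000000] = 0.101718
  V(1,+0) = exp(-r*dt) * [p_u*5.134667 + p_m*0.665349 + p_d*0.000000] = 1.224572
  V(1,+1) = exp(-r*dt) * [p_u*14.707094 + p_m*5.134667 + p_d*0.665349] = 5.758917
  V(0,+0) = exp(-r*dt) * [p_u*5.758917 + p_m*1.224572 + p_d*0.101718] = 1.707532


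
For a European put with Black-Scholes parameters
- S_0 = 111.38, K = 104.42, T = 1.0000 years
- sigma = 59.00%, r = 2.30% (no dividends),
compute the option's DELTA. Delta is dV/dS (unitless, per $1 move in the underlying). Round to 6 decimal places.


Answer: Delta = -0.328756

Derivation:
d1 = 0.4433500850; d2 = -0.1466499150
phi(d1) = 0.3615994461; exp(-qT) = 1.0000000000; exp(-rT) = 0.9772624838
N(-d1) = 0.3287562670
Delta = -exp(-qT) * N(-d1) = -1.0000000000 * 0.3287562670 = -0.328756


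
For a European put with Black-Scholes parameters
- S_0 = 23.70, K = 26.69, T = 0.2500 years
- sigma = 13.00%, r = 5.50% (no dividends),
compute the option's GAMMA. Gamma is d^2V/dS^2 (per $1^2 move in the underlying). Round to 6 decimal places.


Answer: Gamma = 0.073876

Derivation:
d1 = -1.5838679273; d2 = -1.6488679273
phi(d1) = 0.1138063068; exp(-qT) = 1.0000000000; exp(-rT) = 0.9863440995
Gamma = exp(-qT) * phi(d1) / (S * sigma * sqrt(T)) = 1.0000000000 * 0.1138063068 / (23.7000 * 0.1300 * 0.5000000000) = 0.073876


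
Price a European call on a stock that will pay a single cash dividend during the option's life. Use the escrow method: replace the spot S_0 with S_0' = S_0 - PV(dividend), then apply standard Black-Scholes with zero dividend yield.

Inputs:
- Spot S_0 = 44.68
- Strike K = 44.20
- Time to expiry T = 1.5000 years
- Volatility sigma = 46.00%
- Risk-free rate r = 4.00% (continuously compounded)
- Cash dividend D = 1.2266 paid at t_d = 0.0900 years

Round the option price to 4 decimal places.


Answer: Price = 10.3794

Derivation:
PV(D) = D * exp(-r * t_d) = 1.2266 * 0.99640647 = 1.22219218
S_0' = S_0 - PV(D) = 44.6800 - 1.22219218 = 43.45780782
d1 = (ln(S_0'/K) + (r + sigma^2/2)*T) / (sigma*sqrt(T)) = 0.35813269
d2 = d1 - sigma*sqrt(T) = -0.20524995
exp(-rT) = 0.94176453
N(d1) = 0.63987799; N(d2) = 0.41868842
C = S_0' * N(d1) - K * exp(-rT) * N(d2) = 43.45780782 * 0.63987799 - 44.2000 * 0.94176453 * 0.41868842 = 10.3794


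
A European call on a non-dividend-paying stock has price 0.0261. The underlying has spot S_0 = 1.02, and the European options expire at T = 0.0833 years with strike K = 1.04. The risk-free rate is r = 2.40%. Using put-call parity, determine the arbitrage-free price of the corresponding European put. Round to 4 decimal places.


Answer: Put price = 0.0440

Derivation:
Put-call parity: C - P = S_0 * exp(-qT) - K * exp(-rT).
S_0 * exp(-qT) = 1.0200 * 1.00000000 = 1.02000000
K * exp(-rT) = 1.0400 * 0.99800280 = 1.03792291
P = C - S*exp(-qT) + K*exp(-rT)
P = 0.0261 - 1.02000000 + 1.03792291 = 0.0440


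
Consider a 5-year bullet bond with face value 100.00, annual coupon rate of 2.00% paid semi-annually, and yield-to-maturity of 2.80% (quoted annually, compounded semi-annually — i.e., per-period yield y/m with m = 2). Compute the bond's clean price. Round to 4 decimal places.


Answer: Price = 96.2915

Derivation:
Coupon per period c = face * coupon_rate / m = 1.000000
Periods per year m = 2; per-period yield y/m = 0.014000
Number of cashflows N = 10
Cashflows (t years, CF_t, discount factor 1/(1+y/m)^(m*t), PV):
  t = 0.5000: CF_t = 1.000000, DF = 0.986193, PV = 0.986193
  t = 1.0000: CF_t = 1.000000, DF = 0.972577, PV = 0.972577
  t = 1.5000: CF_t = 1.000000, DF = 0.959149, PV = 0.959149
  t = 2.0000: CF_t = 1.000000, DF = 0.945906, PV = 0.945906
  t = 2.5000: CF_t = 1.000000, DF = 0.932847, PV = 0.932847
  t = 3.0000: CF_t = 1.000000, DF = 0.919967, PV = 0.919967
  t = 3.5000: CF_t = 1.000000, DF = 0.907265, PV = 0.907265
  t = 4.0000: CF_t = 1.000000, DF = 0.894739, PV = 0.894739
  t = 4.5000: CF_t = 1.000000, DF = 0.882386, PV = 0.882386
  t = 5.0000: CF_t = 101.000000, DF = 0.870203, PV = 87.890477
Price P = sum_t PV_t = 96.291507


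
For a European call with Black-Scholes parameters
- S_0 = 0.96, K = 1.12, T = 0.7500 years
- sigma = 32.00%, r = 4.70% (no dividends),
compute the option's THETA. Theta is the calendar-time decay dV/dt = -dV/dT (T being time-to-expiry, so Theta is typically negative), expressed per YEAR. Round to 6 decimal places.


d1 = -0.2904818073; d2 = -0.5676099365
phi(d1) = 0.3824610835; exp(-qT) = 1.0000000000; exp(-rT) = 0.9653640451
Theta = -S*exp(-qT)*phi(d1)*sigma/(2*sqrt(T)) - r*K*exp(-rT)*N(d2) + q*S*exp(-qT)*N(d1)
N(d1) = 0.3857238334; N(d2) = 0.2851499293; sqrt(T) = 0.8660254038
Term 1 = -0.9600 * 1.0000000000 * 0.3824610835 * 0.3200 / (2 * 0.8660254038) = -0.0678340637
Term 2 = -0.0470 * 1.1200 * 0.9653640451 * 0.2851499293 = -0.0144903965
Term 3 = 0 (no dividend yield, q = 0)
Theta = -0.0678340637 + (-0.0144903965) + (0.0000000000) = -0.082324

Answer: Theta = -0.082324


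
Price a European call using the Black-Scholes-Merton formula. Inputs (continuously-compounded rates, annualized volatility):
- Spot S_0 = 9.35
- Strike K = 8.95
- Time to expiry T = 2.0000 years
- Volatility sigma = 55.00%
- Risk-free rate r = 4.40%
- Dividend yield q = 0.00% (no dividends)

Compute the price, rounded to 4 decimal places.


Answer: Price = 3.2682

Derivation:
d1 = (ln(S/K) + (r - q + 0.5*sigma^2) * T) / (sigma * sqrt(T)) = 0.55825799
d2 = d1 - sigma * sqrt(T) = -0.21955947
exp(-rT) = 0.91576088; exp(-qT) = 1.00000000
C = S_0 * exp(-qT) * N(d1) - K * exp(-rT) * N(d2)
N(d1) = 0.71166589; N(d2) = 0.41310713
C = 9.3500 * 1.00000000 * 0.71166589 - 8.9500 * 0.91576088 * 0.41310713 = 3.2682


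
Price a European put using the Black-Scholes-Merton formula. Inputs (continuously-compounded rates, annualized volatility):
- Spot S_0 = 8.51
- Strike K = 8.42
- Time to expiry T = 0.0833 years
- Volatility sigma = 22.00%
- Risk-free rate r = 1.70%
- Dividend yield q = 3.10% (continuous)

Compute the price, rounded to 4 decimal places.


d1 = (ln(S/K) + (r - q + 0.5*sigma^2) * T) / (sigma * sqrt(T)) = 0.18082723
d2 = d1 - sigma * sqrt(T) = 0.11733140
exp(-rT) = 0.99858490; exp(-qT) = 0.99742103
P = K * exp(-rT) * N(-d2) - S_0 * exp(-qT) * N(-d1)
N(-d1) = 0.42825160; N(-d2) = 0.45329872
P = 8.4200 * 0.99858490 * 0.45329872 - 8.5100 * 0.99742103 * 0.42825160 = 0.1764

Answer: Price = 0.1764
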